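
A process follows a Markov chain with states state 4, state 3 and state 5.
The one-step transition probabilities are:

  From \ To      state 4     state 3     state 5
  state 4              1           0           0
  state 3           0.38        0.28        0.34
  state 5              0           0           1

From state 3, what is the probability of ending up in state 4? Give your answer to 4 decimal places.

0.5278

Let h(s) be the probability of absorption at state 4 starting from transient state s. Then h(state 4) = 1 and h(state 5) = 0. By first-step analysis:
h(state 3) = 0.38·1 + 0.28·h(state 3) + 0.34·0
Solving: h(state 3) = 0.5278.
Starting from state 3, the probability is 0.5278.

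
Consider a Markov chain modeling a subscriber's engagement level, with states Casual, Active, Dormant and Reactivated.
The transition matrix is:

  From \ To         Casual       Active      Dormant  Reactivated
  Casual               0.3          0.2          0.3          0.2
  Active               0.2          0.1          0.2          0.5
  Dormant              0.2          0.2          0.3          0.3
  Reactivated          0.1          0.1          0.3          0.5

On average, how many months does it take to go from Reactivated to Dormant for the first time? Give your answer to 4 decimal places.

Let t(s) be the expected number of months to first reach Dormant from state s, with t(Dormant) = 0. Conditioning on the first month:
t(Casual) = 1 + 0.3·t(Casual) + 0.2·t(Active) + 0.2·t(Reactivated)
t(Active) = 1 + 0.2·t(Casual) + 0.1·t(Active) + 0.5·t(Reactivated)
t(Reactivated) = 1 + 0.1·t(Casual) + 0.1·t(Active) + 0.5·t(Reactivated)
Solving: t(Casual) = 3.5088, t(Active) = 3.8158, t(Reactivated) = 3.4649.
Expected months from Reactivated to Dormant: 3.4649.

3.4649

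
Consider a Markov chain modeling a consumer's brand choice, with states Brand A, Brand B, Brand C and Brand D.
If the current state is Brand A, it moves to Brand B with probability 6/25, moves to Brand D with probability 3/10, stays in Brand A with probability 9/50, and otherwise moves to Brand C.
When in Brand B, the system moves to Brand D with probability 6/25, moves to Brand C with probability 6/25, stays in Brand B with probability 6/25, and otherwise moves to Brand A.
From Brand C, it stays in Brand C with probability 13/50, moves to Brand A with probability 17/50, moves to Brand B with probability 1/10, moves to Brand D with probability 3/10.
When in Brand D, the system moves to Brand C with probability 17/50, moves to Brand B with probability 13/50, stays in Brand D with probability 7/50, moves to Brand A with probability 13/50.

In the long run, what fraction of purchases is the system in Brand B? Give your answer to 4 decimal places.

0.2056

Let the stationary distribution be π with π = πP and π_1 + π_2 + π_3 + π_4 = 1.
π_1 = 0.18·π_1 + 0.28·π_2 + 0.34·π_3 + 0.26·π_4
π_2 = 0.24·π_1 + 0.24·π_2 + 0.1·π_3 + 0.26·π_4
π_3 = 0.28·π_1 + 0.24·π_2 + 0.26·π_3 + 0.34·π_4
Solving with the normalization constraint gives π = (0.2654, 0.2056, 0.2810, 0.2480).
So the stationary probability of Brand B is 0.2056.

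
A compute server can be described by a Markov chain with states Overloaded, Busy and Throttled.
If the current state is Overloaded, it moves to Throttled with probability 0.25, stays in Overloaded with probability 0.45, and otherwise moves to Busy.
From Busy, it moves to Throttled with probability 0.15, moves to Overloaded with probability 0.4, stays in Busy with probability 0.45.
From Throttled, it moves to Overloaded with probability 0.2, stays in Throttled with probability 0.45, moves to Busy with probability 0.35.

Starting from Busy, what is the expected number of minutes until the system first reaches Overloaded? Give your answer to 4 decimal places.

Let t(s) be the expected number of minutes to first reach Overloaded from state s, with t(Overloaded) = 0. Conditioning on the first minute:
t(Busy) = 1 + 0.45·t(Busy) + 0.15·t(Throttled)
t(Throttled) = 1 + 0.35·t(Busy) + 0.45·t(Throttled)
Solving: t(Busy) = 2.8000, t(Throttled) = 3.6000.
Expected minutes from Busy to Overloaded: 2.8000.

2.8000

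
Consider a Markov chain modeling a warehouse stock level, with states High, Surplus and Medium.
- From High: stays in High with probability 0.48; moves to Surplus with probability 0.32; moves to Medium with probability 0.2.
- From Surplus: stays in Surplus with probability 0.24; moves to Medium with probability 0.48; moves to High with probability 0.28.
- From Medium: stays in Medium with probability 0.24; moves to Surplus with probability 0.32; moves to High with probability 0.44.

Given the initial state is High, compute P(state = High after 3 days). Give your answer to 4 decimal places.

0.4092

Propagate the distribution vector 3 days from High.
After 0 days: (1.0000, 0.0000, 0.0000)
After 1 day: (0.4800, 0.3200, 0.2000)
After 2 days: (0.4080, 0.2944, 0.2976)
After 3 days: (0.4092, 0.2964, 0.2943)
P(in High after 3 days) = 0.4092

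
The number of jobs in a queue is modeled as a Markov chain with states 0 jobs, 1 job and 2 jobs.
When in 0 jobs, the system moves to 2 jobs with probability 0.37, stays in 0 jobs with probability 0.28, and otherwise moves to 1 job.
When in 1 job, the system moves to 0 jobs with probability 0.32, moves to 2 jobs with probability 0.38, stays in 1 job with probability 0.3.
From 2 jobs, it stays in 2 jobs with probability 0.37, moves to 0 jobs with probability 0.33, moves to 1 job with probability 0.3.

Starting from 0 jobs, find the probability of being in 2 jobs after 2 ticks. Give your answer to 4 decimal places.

Sum over the intermediate state after 1 tick:
P = P(0 jobs→0 jobs)·P(0 jobs→2 jobs) + P(0 jobs→1 job)·P(1 job→2 jobs) + P(0 jobs→2 jobs)·P(2 jobs→2 jobs)
  = 0.28×0.37 + 0.35×0.38 + 0.37×0.37
  = 0.1036 + 0.1330 + 0.1369 = 0.3735

0.3735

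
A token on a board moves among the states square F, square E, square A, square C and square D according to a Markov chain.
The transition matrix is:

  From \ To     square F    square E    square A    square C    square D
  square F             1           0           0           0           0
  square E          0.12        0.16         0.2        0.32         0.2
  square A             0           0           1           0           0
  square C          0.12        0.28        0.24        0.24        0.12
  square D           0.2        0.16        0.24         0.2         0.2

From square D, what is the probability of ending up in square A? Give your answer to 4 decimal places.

0.5828

Let h(s) be the probability of absorption at square A starting from transient state s. Then h(square A) = 1 and h(square F) = 0. By first-step analysis:
h(square E) = 0.12·0 + 0.16·h(square E) + 0.2·1 + 0.32·h(square C) + 0.2·h(square D)
h(square C) = 0.12·0 + 0.28·h(square E) + 0.24·1 + 0.24·h(square C) + 0.12·h(square D)
h(square D) = 0.2·0 + 0.16·h(square E) + 0.24·1 + 0.2·h(square C) + 0.2·h(square D)
Solving: h(square E) = 0.6191, h(square C) = 0.6359, h(square D) = 0.5828.
Starting from square D, the probability is 0.5828.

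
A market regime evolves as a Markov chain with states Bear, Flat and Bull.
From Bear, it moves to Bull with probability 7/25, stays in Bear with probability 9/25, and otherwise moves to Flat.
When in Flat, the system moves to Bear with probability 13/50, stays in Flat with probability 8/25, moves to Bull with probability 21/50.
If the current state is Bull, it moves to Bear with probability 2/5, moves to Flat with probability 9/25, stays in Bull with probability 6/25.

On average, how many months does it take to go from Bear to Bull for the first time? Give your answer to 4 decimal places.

3.0445

Let t(s) be the expected number of months to first reach Bull from state s, with t(Bull) = 0. Conditioning on the first month:
t(Bear) = 1 + 0.36·t(Bear) + 0.36·t(Flat)
t(Flat) = 1 + 0.26·t(Bear) + 0.32·t(Flat)
Solving: t(Bear) = 3.0445, t(Flat) = 2.6347.
Expected months from Bear to Bull: 3.0445.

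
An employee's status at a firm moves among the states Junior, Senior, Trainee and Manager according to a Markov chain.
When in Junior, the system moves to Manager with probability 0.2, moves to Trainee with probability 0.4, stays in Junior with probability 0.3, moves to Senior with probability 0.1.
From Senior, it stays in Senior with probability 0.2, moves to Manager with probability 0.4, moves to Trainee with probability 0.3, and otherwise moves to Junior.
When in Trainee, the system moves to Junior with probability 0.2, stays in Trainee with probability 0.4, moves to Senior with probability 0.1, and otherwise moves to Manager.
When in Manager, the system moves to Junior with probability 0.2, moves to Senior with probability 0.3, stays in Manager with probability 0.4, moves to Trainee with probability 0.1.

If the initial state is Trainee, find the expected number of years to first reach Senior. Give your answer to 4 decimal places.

6.1832

Let t(s) be the expected number of years to first reach Senior from state s, with t(Senior) = 0. Conditioning on the first year:
t(Junior) = 1 + 0.3·t(Junior) + 0.4·t(Trainee) + 0.2·t(Manager)
t(Trainee) = 1 + 0.2·t(Junior) + 0.4·t(Trainee) + 0.3·t(Manager)
t(Manager) = 1 + 0.2·t(Junior) + 0.1·t(Trainee) + 0.4·t(Manager)
Solving: t(Junior) = 6.3359, t(Trainee) = 6.1832, t(Manager) = 4.8092.
Expected years from Trainee to Senior: 6.1832.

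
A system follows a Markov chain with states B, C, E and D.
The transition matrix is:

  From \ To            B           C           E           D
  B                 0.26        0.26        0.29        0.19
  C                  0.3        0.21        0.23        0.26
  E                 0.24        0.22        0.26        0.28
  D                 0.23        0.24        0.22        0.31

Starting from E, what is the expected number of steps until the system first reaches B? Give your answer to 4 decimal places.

3.9910

Let t(s) be the expected number of steps to first reach B from state s, with t(B) = 0. Conditioning on the first step:
t(C) = 1 + 0.21·t(C) + 0.23·t(E) + 0.26·t(D)
t(E) = 1 + 0.22·t(C) + 0.26·t(E) + 0.28·t(D)
t(D) = 1 + 0.24·t(C) + 0.22·t(E) + 0.31·t(D)
Solving: t(C) = 3.7532, t(E) = 3.9910, t(D) = 4.0272.
Expected steps from E to B: 3.9910.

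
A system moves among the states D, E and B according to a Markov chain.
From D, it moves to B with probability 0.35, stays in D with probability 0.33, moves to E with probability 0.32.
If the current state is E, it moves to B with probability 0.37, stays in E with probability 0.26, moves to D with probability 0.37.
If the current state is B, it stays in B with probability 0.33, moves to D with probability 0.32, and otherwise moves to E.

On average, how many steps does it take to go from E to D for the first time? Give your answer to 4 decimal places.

2.8392

Let t(s) be the expected number of steps to first reach D from state s, with t(D) = 0. Conditioning on the first step:
t(E) = 1 + 0.26·t(E) + 0.37·t(B)
t(B) = 1 + 0.35·t(E) + 0.33·t(B)
Solving: t(E) = 2.8392, t(B) = 2.9757.
Expected steps from E to D: 2.8392.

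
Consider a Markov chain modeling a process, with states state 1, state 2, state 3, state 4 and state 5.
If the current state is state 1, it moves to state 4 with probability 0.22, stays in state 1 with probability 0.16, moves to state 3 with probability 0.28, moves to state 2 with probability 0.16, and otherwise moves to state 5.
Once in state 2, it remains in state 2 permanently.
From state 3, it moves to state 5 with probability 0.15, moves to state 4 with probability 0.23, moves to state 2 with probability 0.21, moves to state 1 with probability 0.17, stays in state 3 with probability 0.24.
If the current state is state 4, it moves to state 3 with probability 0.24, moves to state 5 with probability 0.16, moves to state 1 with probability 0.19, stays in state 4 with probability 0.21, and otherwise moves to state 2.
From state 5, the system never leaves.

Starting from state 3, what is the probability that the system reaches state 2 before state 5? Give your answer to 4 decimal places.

0.5585

Let h(s) be the probability of absorption at state 2 starting from transient state s. Then h(state 2) = 1 and h(state 5) = 0. By first-step analysis:
h(state 1) = 0.16·h(state 1) + 0.16·1 + 0.28·h(state 3) + 0.22·h(state 4) + 0.18·0
h(state 3) = 0.17·h(state 1) + 0.21·1 + 0.24·h(state 3) + 0.23·h(state 4) + 0.15·0
h(state 4) = 0.19·h(state 1) + 0.2·1 + 0.24·h(state 3) + 0.21·h(state 4) + 0.16·0
Solving: h(state 1) = 0.5201, h(state 3) = 0.5585, h(state 4) = 0.5479.
Starting from state 3, the probability is 0.5585.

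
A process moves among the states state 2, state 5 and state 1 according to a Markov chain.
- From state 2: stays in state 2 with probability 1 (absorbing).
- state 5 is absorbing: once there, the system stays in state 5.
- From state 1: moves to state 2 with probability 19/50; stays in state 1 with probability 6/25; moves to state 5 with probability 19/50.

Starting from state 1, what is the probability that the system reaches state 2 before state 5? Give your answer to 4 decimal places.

0.5000

Let h(s) be the probability of absorption at state 2 starting from transient state s. Then h(state 2) = 1 and h(state 5) = 0. By first-step analysis:
h(state 1) = 0.38·1 + 0.38·0 + 0.24·h(state 1)
Solving: h(state 1) = 0.5000.
Starting from state 1, the probability is 0.5000.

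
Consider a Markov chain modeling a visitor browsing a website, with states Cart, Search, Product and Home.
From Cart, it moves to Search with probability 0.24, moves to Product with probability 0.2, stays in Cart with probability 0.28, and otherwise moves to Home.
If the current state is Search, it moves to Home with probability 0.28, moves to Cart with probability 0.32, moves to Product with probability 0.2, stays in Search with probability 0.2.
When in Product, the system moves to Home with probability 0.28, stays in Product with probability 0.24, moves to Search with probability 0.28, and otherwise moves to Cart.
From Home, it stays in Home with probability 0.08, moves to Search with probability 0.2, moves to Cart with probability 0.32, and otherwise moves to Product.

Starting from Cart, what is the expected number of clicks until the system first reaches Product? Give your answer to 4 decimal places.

4.0541

Let t(s) be the expected number of clicks to first reach Product from state s, with t(Product) = 0. Conditioning on the first click:
t(Cart) = 1 + 0.28·t(Cart) + 0.24·t(Search) + 0.28·t(Home)
t(Search) = 1 + 0.32·t(Cart) + 0.2·t(Search) + 0.28·t(Home)
t(Home) = 1 + 0.32·t(Cart) + 0.2·t(Search) + 0.08·t(Home)
Solving: t(Cart) = 4.0541, t(Search) = 4.0541, t(Home) = 3.3784.
Expected clicks from Cart to Product: 4.0541.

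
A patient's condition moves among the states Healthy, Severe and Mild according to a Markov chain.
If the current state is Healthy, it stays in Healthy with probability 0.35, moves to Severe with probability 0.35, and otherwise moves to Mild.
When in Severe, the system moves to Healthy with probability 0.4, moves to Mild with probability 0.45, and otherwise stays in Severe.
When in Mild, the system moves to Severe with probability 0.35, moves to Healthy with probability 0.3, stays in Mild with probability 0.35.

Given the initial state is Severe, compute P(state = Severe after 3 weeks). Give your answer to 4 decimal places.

0.2860

Propagate the distribution vector 3 weeks from Severe.
After 0 weeks: (0.0000, 1.0000, 0.0000)
After 1 week: (0.4000, 0.1500, 0.4500)
After 2 weeks: (0.3350, 0.3200, 0.3450)
After 3 weeks: (0.3488, 0.2860, 0.3653)
P(in Severe after 3 weeks) = 0.2860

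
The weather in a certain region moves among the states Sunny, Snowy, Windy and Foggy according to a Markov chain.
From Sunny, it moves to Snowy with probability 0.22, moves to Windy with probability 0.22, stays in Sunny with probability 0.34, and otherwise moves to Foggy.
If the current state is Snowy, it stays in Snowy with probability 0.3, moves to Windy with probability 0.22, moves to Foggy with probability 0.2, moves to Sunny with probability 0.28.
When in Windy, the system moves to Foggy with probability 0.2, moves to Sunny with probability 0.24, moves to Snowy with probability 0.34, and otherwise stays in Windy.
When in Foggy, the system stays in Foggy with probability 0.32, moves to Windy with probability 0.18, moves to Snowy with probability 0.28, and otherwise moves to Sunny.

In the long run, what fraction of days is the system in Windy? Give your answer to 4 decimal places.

0.2107

Let the stationary distribution be π with π = πP and π_1 + π_2 + π_3 + π_4 = 1.
π_1 = 0.34·π_1 + 0.28·π_2 + 0.24·π_3 + 0.22·π_4
π_2 = 0.22·π_1 + 0.3·π_2 + 0.34·π_3 + 0.28·π_4
π_3 = 0.22·π_1 + 0.22·π_2 + 0.22·π_3 + 0.18·π_4
Solving with the normalization constraint gives π = (0.2740, 0.2818, 0.2107, 0.2335).
So the stationary probability of Windy is 0.2107.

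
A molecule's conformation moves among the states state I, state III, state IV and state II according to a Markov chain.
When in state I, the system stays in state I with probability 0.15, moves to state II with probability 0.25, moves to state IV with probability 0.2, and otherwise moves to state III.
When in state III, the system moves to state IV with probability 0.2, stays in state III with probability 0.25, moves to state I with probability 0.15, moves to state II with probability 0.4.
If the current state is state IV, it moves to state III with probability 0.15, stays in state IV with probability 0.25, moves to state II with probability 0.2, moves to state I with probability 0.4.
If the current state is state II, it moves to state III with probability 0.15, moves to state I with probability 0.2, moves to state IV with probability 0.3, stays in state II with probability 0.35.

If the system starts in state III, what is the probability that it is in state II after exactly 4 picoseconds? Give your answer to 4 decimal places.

Propagate the distribution vector 4 picoseconds from state III.
After 0 picoseconds: (0.0000, 1.0000, 0.0000, 0.0000)
After 1 picosecond: (0.1500, 0.2500, 0.2000, 0.4000)
After 2 picoseconds: (0.2200, 0.2125, 0.2500, 0.3175)
After 3 picoseconds: (0.2284, 0.2263, 0.2443, 0.3011)
After 4 picoseconds: (0.2261, 0.2297, 0.2423, 0.3018)
P(in state II after 4 picoseconds) = 0.3018

0.3018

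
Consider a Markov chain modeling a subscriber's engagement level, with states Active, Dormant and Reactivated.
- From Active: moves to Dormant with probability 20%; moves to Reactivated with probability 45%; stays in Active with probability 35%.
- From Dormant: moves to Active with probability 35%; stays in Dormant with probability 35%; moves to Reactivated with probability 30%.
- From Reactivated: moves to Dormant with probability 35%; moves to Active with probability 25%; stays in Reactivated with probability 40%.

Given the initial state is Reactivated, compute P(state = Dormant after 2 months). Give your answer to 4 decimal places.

0.3125

Sum over the intermediate state after 1 month:
P = P(Reactivated→Active)·P(Active→Dormant) + P(Reactivated→Dormant)·P(Dormant→Dormant) + P(Reactivated→Reactivated)·P(Reactivated→Dormant)
  = 0.25×0.2 + 0.35×0.35 + 0.4×0.35
  = 0.0500 + 0.1225 + 0.1400 = 0.3125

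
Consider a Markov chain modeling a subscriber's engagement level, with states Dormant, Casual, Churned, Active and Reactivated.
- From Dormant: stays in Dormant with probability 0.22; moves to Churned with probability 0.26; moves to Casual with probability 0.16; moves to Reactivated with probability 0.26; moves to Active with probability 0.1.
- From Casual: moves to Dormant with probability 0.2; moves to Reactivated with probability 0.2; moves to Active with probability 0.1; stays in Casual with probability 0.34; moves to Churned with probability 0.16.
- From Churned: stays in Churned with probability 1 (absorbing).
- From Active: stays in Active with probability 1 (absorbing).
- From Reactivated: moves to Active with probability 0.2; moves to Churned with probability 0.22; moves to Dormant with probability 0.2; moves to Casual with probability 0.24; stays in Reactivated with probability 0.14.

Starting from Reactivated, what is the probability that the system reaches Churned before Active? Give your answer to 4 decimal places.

Let h(s) be the probability of absorption at Churned starting from transient state s. Then h(Churned) = 1 and h(Active) = 0. By first-step analysis:
h(Dormant) = 0.22·h(Dormant) + 0.16·h(Casual) + 0.26·1 + 0.1·0 + 0.26·h(Reactivated)
h(Casual) = 0.2·h(Dormant) + 0.34·h(Casual) + 0.16·1 + 0.1·0 + 0.2·h(Reactivated)
h(Reactivated) = 0.2·h(Dormant) + 0.24·h(Casual) + 0.22·1 + 0.2·0 + 0.14·h(Reactivated)
Solving: h(Dormant) = 0.6528, h(Casual) = 0.6159, h(Reactivated) = 0.5795.
Starting from Reactivated, the probability is 0.5795.

0.5795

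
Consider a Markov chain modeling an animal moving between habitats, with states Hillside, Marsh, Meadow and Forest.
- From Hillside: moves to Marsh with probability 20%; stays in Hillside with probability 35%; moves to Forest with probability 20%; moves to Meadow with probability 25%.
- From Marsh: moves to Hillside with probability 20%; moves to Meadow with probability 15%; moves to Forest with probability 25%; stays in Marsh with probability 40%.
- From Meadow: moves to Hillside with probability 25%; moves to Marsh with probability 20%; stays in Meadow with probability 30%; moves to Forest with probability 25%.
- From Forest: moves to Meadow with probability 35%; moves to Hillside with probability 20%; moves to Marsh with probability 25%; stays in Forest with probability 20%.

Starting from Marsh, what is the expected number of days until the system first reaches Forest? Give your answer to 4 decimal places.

4.2082

Let t(s) be the expected number of days to first reach Forest from state s, with t(Forest) = 0. Conditioning on the first day:
t(Hillside) = 1 + 0.35·t(Hillside) + 0.2·t(Marsh) + 0.25·t(Meadow)
t(Marsh) = 1 + 0.2·t(Hillside) + 0.4·t(Marsh) + 0.15·t(Meadow)
t(Meadow) = 1 + 0.25·t(Hillside) + 0.2·t(Marsh) + 0.3·t(Meadow)
Solving: t(Hillside) = 4.4575, t(Marsh) = 4.2082, t(Meadow) = 4.2229.
Expected days from Marsh to Forest: 4.2082.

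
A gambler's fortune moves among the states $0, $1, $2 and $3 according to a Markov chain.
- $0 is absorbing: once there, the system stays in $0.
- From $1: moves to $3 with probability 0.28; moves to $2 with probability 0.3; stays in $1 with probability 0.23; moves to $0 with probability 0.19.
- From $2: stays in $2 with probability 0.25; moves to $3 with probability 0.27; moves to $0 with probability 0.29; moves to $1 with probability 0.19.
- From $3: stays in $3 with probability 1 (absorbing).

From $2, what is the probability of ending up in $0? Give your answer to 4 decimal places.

Let h(s) be the probability of absorption at $0 starting from transient state s. Then h($0) = 1 and h($3) = 0. By first-step analysis:
h($1) = 0.19·1 + 0.23·h($1) + 0.3·h($2) + 0.28·0
h($2) = 0.29·1 + 0.19·h($1) + 0.25·h($2) + 0.27·0
Solving: h($1) = 0.4409, h($2) = 0.4984.
Starting from $2, the probability is 0.4984.

0.4984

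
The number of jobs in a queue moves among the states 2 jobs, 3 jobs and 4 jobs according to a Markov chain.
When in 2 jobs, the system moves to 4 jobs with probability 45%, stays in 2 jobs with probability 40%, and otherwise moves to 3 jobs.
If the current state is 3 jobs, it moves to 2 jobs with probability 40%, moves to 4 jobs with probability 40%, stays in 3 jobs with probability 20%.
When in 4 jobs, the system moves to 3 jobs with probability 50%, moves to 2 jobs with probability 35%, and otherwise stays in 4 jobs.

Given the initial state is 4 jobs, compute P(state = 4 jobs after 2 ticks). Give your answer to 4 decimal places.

Sum over the intermediate state after 1 tick:
P = P(4 jobs→2 jobs)·P(2 jobs→4 jobs) + P(4 jobs→3 jobs)·P(3 jobs→4 jobs) + P(4 jobs→4 jobs)·P(4 jobs→4 jobs)
  = 0.35×0.45 + 0.5×0.4 + 0.15×0.15
  = 0.1575 + 0.2000 + 0.0225 = 0.3800

0.3800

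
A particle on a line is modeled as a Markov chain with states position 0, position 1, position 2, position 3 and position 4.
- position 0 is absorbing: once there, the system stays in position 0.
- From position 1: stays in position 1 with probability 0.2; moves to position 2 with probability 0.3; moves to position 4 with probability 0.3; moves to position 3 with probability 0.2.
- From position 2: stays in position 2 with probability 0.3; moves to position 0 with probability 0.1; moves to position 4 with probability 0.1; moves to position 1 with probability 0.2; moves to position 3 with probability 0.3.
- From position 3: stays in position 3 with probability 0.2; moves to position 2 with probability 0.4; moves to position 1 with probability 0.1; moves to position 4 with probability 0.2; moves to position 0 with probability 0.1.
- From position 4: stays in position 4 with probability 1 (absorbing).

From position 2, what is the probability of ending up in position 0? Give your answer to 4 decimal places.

0.3396

Let h(s) be the probability of absorption at position 0 starting from transient state s. Then h(position 0) = 1 and h(position 4) = 0. By first-step analysis:
h(position 1) = 0.2·h(position 1) + 0.3·h(position 2) + 0.2·h(position 3) + 0.3·0
h(position 2) = 0.1·1 + 0.2·h(position 1) + 0.3·h(position 2) + 0.3·h(position 3) + 0.1·0
h(position 3) = 0.1·1 + 0.1·h(position 1) + 0.4·h(position 2) + 0.2·h(position 3) + 0.2·0
Solving: h(position 1) = 0.2075, h(position 2) = 0.3396, h(position 3) = 0.3208.
Starting from position 2, the probability is 0.3396.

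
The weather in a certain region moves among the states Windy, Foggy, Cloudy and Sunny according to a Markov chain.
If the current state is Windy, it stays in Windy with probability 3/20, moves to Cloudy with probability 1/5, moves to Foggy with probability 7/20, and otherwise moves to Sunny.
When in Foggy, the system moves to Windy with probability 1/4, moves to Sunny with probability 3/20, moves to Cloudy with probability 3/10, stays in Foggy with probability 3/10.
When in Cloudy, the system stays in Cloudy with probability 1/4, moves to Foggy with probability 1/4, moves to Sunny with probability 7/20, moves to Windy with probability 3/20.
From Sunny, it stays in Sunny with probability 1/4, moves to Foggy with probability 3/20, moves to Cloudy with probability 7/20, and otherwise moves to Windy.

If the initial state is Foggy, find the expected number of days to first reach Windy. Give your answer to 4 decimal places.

Let t(s) be the expected number of days to first reach Windy from state s, with t(Windy) = 0. Conditioning on the first day:
t(Foggy) = 1 + 0.3·t(Foggy) + 0.3·t(Cloudy) + 0.15·t(Sunny)
t(Cloudy) = 1 + 0.25·t(Foggy) + 0.25·t(Cloudy) + 0.35·t(Sunny)
t(Sunny) = 1 + 0.15·t(Foggy) + 0.35·t(Cloudy) + 0.25·t(Sunny)
Solving: t(Foggy) = 4.5388, t(Cloudy) = 4.9757, t(Sunny) = 4.5631.
Expected days from Foggy to Windy: 4.5388.

4.5388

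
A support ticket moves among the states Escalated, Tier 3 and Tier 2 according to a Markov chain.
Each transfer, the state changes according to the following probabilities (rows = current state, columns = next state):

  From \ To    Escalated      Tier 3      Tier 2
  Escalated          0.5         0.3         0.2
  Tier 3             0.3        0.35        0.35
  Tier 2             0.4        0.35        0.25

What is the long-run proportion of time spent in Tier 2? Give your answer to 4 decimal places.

0.2626

Let the stationary distribution be π with π = πP and π_1 + π_2 + π_3 = 1.
π_1 = 0.5·π_1 + 0.3·π_2 + 0.4·π_3
π_2 = 0.3·π_1 + 0.35·π_2 + 0.35·π_3
Solving with the normalization constraint gives π = (0.4078, 0.3296, 0.2626).
So the stationary probability of Tier 2 is 0.2626.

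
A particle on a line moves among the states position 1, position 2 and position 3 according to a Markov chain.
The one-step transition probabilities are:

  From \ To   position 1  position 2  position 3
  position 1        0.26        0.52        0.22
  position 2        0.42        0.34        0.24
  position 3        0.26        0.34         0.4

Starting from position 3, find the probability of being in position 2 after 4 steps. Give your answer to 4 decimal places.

0.3979

Propagate the distribution vector 4 steps from position 3.
After 0 steps: (0.0000, 0.0000, 1.0000)
After 1 step: (0.2600, 0.3400, 0.4000)
After 2 steps: (0.3144, 0.3868, 0.2988)
After 3 steps: (0.3219, 0.3966, 0.2815)
After 4 steps: (0.3235, 0.3979, 0.2786)
P(in position 2 after 4 steps) = 0.3979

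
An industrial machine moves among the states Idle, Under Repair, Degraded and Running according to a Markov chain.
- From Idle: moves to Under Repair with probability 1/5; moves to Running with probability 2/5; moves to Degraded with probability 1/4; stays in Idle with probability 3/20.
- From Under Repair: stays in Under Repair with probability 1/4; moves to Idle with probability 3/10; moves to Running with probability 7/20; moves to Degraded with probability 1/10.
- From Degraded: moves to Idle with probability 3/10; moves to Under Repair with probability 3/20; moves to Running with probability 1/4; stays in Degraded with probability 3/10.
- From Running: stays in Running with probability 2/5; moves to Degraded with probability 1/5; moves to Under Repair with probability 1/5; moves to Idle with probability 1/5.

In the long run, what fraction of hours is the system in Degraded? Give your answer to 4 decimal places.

Let the stationary distribution be π with π = πP and π_1 + π_2 + π_3 + π_4 = 1.
π_1 = 0.15·π_1 + 0.3·π_2 + 0.3·π_3 + 0.2·π_4
π_2 = 0.2·π_1 + 0.25·π_2 + 0.15·π_3 + 0.2·π_4
π_3 = 0.25·π_1 + 0.1·π_2 + 0.3·π_3 + 0.2·π_4
Solving with the normalization constraint gives π = (0.2297, 0.1993, 0.2128, 0.3581).
So the stationary probability of Degraded is 0.2128.

0.2128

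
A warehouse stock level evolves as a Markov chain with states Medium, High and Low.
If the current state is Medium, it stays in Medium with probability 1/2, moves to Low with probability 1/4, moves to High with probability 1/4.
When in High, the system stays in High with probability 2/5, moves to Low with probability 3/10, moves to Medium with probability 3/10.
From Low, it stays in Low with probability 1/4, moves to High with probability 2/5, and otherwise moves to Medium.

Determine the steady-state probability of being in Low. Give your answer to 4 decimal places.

Let the stationary distribution be π with π = πP and π_1 + π_2 + π_3 = 1.
π_1 = 0.5·π_1 + 0.3·π_2 + 0.35·π_3
π_2 = 0.25·π_1 + 0.4·π_2 + 0.4·π_3
Solving with the normalization constraint gives π = (0.3917, 0.3412, 0.2671).
So the stationary probability of Low is 0.2671.

0.2671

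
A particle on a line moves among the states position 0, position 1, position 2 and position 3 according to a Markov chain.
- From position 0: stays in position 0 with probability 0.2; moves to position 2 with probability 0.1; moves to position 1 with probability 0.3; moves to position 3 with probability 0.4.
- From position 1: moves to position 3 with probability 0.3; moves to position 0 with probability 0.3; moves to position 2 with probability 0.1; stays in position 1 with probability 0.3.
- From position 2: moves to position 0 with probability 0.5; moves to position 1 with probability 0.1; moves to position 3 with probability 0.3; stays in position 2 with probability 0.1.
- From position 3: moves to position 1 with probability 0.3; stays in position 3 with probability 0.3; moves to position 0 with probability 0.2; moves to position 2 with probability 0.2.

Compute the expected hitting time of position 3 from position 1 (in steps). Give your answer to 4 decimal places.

3.0387

Let t(s) be the expected number of steps to first reach position 3 from state s, with t(position 3) = 0. Conditioning on the first step:
t(position 0) = 1 + 0.2·t(position 0) + 0.3·t(position 1) + 0.1·t(position 2)
t(position 1) = 1 + 0.3·t(position 0) + 0.3·t(position 1) + 0.1·t(position 2)
t(position 2) = 1 + 0.5·t(position 0) + 0.1·t(position 1) + 0.1·t(position 2)
Solving: t(position 0) = 2.7624, t(position 1) = 3.0387, t(position 2) = 2.9834.
Expected steps from position 1 to position 3: 3.0387.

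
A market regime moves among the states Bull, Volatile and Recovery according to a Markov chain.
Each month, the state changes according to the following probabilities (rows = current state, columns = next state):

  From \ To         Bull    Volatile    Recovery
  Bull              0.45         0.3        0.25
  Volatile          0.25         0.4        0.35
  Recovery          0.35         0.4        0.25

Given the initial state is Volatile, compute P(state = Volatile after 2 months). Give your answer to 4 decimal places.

Sum over the intermediate state after 1 month:
P = P(Volatile→Bull)·P(Bull→Volatile) + P(Volatile→Volatile)·P(Volatile→Volatile) + P(Volatile→Recovery)·P(Recovery→Volatile)
  = 0.25×0.3 + 0.4×0.4 + 0.35×0.4
  = 0.0750 + 0.1600 + 0.1400 = 0.3750

0.3750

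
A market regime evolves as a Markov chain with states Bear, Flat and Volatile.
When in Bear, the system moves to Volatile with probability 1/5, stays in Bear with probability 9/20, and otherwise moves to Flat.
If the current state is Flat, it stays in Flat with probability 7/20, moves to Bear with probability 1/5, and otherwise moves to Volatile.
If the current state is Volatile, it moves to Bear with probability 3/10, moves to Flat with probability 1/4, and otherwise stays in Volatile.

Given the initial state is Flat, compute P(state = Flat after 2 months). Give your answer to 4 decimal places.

Sum over the intermediate state after 1 month:
P = P(Flat→Bear)·P(Bear→Flat) + P(Flat→Flat)·P(Flat→Flat) + P(Flat→Volatile)·P(Volatile→Flat)
  = 0.2×0.35 + 0.35×0.35 + 0.45×0.25
  = 0.0700 + 0.1225 + 0.1125 = 0.3050

0.3050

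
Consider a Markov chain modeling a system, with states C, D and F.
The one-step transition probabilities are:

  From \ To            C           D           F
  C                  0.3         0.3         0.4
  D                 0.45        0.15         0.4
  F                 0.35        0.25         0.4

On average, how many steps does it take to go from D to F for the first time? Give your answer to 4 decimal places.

2.5000

Let t(s) be the expected number of steps to first reach F from state s, with t(F) = 0. Conditioning on the first step:
t(C) = 1 + 0.3·t(C) + 0.3·t(D)
t(D) = 1 + 0.45·t(C) + 0.15·t(D)
Solving: t(C) = 2.5000, t(D) = 2.5000.
Expected steps from D to F: 2.5000.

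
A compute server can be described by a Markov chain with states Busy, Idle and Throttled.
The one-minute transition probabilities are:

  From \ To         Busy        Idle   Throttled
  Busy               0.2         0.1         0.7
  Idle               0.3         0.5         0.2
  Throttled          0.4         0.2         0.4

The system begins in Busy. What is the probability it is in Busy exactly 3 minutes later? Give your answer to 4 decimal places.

0.3090

Propagate the distribution vector 3 minutes from Busy.
After 0 minutes: (1.0000, 0.0000, 0.0000)
After 1 minute: (0.2000, 0.1000, 0.7000)
After 2 minutes: (0.3500, 0.2100, 0.4400)
After 3 minutes: (0.3090, 0.2280, 0.4630)
P(in Busy after 3 minutes) = 0.3090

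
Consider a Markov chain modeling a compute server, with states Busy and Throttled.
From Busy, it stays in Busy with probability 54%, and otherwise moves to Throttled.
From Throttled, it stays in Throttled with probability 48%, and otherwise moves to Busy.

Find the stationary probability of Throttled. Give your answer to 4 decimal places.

Let the stationary distribution be π with π = πP and π_1 + π_2 = 1.
π_1 = 0.54·π_1 + 0.52·π_2
Solving with the normalization constraint gives π = (0.5306, 0.4694).
So the stationary probability of Throttled is 0.4694.

0.4694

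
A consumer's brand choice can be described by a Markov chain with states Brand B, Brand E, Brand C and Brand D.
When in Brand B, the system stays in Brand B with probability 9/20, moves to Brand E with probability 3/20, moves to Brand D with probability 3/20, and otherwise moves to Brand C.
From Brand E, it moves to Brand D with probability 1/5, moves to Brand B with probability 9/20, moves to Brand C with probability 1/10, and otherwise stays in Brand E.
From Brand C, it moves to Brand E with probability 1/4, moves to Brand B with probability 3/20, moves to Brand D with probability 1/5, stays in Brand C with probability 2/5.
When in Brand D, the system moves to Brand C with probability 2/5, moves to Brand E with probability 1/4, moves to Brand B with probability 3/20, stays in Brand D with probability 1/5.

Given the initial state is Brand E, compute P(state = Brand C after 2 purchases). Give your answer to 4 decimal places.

0.2575

Propagate the distribution vector 2 purchases from Brand E.
After 0 purchases: (0.0000, 1.0000, 0.0000, 0.0000)
After 1 purchase: (0.4500, 0.2500, 0.1000, 0.2000)
After 2 purchases: (0.3600, 0.2050, 0.2575, 0.1775)
P(in Brand C after 2 purchases) = 0.2575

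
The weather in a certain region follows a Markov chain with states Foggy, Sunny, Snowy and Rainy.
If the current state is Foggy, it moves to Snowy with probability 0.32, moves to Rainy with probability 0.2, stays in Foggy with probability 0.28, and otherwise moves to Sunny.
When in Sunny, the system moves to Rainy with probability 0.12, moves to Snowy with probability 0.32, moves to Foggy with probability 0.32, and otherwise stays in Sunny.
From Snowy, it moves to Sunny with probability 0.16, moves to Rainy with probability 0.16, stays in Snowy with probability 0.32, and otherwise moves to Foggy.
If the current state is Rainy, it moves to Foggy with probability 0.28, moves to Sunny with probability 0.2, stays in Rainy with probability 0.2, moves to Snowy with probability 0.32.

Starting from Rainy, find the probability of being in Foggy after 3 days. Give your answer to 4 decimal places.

0.3134

Propagate the distribution vector 3 days from Rainy.
After 0 days: (0.0000, 0.0000, 0.0000, 1.0000)
After 1 day: (0.2800, 0.2000, 0.3200, 0.2000)
After 2 days: (0.3136, 0.1952, 0.3200, 0.1712)
After 3 days: (0.3134, 0.1950, 0.3200, 0.1716)
P(in Foggy after 3 days) = 0.3134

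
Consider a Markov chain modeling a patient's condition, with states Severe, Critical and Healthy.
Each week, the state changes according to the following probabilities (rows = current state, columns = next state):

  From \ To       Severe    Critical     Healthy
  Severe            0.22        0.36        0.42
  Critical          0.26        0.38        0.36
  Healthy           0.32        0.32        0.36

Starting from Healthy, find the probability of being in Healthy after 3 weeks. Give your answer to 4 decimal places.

0.3761

Propagate the distribution vector 3 weeks from Healthy.
After 0 weeks: (0.0000, 0.0000, 1.0000)
After 1 week: (0.3200, 0.3200, 0.3600)
After 2 weeks: (0.2688, 0.3520, 0.3792)
After 3 weeks: (0.2720, 0.3519, 0.3761)
P(in Healthy after 3 weeks) = 0.3761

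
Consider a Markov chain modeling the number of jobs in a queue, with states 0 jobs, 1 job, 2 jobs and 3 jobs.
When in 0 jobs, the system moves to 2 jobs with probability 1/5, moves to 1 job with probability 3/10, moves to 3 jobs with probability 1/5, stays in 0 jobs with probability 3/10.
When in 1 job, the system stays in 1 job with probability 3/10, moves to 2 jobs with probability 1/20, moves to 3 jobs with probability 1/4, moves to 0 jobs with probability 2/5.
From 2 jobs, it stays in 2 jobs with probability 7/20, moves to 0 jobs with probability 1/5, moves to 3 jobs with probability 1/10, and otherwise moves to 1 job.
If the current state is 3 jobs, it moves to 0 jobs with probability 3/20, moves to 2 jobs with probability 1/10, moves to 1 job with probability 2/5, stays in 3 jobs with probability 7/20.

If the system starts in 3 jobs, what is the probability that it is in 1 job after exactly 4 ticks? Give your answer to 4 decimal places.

0.3315

Propagate the distribution vector 4 ticks from 3 jobs.
After 0 ticks: (0.0000, 0.0000, 0.0000, 1.0000)
After 1 tick: (0.1500, 0.4000, 0.1000, 0.3500)
After 2 ticks: (0.2775, 0.3400, 0.1200, 0.2625)
After 3 ticks: (0.2826, 0.3323, 0.1408, 0.2444)
After 4 ticks: (0.2825, 0.3315, 0.1468, 0.2392)
P(in 1 job after 4 ticks) = 0.3315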